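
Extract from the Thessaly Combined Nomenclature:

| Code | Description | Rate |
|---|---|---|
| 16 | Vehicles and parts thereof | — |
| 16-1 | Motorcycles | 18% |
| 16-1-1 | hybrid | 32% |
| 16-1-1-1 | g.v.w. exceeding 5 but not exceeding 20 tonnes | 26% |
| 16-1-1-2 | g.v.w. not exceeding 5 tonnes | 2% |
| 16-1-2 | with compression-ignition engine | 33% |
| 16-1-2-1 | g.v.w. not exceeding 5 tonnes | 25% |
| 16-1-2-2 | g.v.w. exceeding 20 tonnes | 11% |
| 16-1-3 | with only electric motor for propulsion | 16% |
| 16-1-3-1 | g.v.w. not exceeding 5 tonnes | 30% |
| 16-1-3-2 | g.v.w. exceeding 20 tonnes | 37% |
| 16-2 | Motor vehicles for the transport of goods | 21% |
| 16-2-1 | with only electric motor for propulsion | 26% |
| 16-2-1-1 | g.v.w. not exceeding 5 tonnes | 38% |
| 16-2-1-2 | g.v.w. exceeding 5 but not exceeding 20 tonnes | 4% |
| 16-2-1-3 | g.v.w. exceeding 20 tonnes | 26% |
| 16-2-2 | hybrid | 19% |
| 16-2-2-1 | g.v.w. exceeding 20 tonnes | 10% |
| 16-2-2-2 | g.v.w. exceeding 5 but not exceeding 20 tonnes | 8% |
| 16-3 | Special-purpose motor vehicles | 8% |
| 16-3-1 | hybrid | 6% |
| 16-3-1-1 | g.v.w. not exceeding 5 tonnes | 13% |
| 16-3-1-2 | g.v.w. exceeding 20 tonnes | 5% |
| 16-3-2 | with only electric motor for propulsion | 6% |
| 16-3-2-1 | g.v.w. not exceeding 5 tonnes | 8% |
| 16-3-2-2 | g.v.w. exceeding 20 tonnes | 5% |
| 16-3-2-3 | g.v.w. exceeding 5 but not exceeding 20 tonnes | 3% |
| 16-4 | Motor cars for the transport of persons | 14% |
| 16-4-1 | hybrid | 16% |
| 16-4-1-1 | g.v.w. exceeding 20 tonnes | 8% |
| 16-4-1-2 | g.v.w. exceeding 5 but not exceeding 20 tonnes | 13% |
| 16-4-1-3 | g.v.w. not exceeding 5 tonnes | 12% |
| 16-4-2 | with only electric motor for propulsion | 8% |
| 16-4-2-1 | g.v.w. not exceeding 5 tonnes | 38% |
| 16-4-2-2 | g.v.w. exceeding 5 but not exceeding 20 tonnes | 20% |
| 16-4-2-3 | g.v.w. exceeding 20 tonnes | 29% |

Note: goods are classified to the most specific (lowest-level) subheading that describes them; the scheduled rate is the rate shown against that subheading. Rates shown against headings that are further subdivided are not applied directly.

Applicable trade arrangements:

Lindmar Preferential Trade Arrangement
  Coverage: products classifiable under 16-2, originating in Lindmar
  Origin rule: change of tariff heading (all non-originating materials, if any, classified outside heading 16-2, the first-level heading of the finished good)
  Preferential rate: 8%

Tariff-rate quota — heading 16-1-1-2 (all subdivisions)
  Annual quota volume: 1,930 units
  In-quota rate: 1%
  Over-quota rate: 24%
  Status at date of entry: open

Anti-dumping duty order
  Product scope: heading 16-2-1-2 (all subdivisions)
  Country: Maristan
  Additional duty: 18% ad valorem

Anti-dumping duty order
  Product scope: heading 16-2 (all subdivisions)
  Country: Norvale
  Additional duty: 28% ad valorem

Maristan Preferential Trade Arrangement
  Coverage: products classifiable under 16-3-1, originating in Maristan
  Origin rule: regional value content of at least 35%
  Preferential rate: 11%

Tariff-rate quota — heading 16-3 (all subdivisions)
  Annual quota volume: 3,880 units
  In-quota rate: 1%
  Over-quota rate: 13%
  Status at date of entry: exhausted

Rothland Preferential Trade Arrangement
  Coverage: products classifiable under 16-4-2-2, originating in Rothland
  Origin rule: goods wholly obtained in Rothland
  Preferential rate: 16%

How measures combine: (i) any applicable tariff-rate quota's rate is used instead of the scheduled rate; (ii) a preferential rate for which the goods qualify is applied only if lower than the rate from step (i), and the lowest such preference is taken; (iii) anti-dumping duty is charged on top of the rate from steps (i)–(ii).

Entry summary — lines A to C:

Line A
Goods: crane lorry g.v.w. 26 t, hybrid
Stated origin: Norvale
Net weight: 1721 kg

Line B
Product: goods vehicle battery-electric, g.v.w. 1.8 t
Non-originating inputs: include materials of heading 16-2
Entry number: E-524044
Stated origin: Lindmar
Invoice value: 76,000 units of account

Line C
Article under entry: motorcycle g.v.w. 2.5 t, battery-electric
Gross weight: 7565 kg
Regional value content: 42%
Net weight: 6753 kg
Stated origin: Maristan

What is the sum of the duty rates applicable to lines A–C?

81%

Line A: crane lorry → 16-3; hybrid → 16-3-1; g.v.w. 26 t → 16-3-1-2. Scheduled 5%. quota on 16-3 exhausted → over-quota 13%. → 13%.
Line B: goods vehicle → 16-2; battery-electric → 16-2-1; g.v.w. 1.8 t → 16-2-1-1. Scheduled 38%. Lindmar agreement on 16-2: CTH not met. → 38%.
Line C: motorcycle → 16-1; battery-electric → 16-1-3; g.v.w. 2.5 t → 16-1-3-1. Scheduled 30%. Maristan agreement on 16-3-1: 16-1-3-1 not covered. → 30%.
Sum: 13% + 38% + 30% = 81%.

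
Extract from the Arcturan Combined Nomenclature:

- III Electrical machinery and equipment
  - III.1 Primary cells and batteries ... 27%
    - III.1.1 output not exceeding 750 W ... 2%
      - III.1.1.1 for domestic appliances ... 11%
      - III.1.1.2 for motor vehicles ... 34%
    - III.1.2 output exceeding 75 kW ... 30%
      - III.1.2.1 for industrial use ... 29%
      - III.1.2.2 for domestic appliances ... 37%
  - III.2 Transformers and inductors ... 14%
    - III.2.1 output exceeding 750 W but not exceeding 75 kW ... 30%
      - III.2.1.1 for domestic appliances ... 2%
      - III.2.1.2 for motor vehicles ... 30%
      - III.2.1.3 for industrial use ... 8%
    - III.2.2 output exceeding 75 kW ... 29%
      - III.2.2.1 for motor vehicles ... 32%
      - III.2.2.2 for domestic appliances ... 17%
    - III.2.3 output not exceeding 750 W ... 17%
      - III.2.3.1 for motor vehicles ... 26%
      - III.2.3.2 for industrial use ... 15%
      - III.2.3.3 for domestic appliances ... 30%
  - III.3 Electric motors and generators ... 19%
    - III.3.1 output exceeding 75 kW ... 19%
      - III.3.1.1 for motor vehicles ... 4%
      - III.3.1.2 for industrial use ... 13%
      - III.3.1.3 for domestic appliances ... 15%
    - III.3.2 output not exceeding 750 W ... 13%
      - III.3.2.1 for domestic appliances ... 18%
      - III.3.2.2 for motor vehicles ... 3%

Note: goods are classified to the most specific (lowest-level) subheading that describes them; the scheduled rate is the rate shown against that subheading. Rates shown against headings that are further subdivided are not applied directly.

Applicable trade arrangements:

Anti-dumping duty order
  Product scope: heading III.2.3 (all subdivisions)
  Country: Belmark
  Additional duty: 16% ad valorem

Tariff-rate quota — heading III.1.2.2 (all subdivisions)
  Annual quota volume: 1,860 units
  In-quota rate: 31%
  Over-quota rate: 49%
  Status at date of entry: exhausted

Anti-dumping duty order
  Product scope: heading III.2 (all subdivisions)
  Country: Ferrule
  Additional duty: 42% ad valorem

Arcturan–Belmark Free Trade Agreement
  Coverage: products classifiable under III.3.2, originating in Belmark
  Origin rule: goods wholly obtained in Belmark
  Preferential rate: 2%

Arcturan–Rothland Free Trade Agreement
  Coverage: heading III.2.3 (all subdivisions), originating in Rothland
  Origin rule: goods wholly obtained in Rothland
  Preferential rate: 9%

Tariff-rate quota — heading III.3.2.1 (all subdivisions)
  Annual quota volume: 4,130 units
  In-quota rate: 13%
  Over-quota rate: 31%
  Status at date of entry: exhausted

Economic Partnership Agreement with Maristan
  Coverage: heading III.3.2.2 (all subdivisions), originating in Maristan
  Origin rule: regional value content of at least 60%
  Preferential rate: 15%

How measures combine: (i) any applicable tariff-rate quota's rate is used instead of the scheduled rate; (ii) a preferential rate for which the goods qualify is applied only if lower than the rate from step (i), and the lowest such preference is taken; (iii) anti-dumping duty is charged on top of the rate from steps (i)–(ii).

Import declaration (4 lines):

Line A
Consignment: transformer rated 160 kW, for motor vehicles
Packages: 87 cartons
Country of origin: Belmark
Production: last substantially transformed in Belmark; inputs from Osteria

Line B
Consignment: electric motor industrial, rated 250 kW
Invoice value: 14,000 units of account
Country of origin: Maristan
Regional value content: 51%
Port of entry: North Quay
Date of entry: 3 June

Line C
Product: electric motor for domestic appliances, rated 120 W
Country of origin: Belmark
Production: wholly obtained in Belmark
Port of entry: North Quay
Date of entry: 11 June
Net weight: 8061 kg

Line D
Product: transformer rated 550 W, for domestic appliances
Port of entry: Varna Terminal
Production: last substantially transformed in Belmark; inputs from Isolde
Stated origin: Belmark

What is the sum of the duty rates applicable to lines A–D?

Line A: transformer → III.2; rated 160 kW → III.2.2; for motor vehicles → III.2.2.1. Scheduled 32%. Belmark agreement on III.3.2: III.2.2.1 not covered. → 32%.
Line B: electric motor → III.3; rated 250 kW → III.3.1; industrial → III.3.1.2. Scheduled 13%. Maristan agreement on III.3.2.2: III.3.1.2 not covered. → 13%.
Line C: electric motor → III.3; rated 120 W → III.3.2; for domestic appliances → III.3.2.1. Scheduled 18%. quota on III.3.2.1 exhausted → over-quota 31%; Belmark agreement on III.3.2: wholly obtained → 2% available; preferential 2%. → 2%.
Line D: transformer → III.2; rated 550 W → III.2.3; for domestic appliances → III.2.3.3. Scheduled 30%. Belmark agreement on III.3.2: III.2.3.3 not covered; anti-dumping (Belmark, III.2.3): +16%; total 30% + 16% = 46%. → 46%.
Sum: 32% + 13% + 2% + 46% = 93%.

93%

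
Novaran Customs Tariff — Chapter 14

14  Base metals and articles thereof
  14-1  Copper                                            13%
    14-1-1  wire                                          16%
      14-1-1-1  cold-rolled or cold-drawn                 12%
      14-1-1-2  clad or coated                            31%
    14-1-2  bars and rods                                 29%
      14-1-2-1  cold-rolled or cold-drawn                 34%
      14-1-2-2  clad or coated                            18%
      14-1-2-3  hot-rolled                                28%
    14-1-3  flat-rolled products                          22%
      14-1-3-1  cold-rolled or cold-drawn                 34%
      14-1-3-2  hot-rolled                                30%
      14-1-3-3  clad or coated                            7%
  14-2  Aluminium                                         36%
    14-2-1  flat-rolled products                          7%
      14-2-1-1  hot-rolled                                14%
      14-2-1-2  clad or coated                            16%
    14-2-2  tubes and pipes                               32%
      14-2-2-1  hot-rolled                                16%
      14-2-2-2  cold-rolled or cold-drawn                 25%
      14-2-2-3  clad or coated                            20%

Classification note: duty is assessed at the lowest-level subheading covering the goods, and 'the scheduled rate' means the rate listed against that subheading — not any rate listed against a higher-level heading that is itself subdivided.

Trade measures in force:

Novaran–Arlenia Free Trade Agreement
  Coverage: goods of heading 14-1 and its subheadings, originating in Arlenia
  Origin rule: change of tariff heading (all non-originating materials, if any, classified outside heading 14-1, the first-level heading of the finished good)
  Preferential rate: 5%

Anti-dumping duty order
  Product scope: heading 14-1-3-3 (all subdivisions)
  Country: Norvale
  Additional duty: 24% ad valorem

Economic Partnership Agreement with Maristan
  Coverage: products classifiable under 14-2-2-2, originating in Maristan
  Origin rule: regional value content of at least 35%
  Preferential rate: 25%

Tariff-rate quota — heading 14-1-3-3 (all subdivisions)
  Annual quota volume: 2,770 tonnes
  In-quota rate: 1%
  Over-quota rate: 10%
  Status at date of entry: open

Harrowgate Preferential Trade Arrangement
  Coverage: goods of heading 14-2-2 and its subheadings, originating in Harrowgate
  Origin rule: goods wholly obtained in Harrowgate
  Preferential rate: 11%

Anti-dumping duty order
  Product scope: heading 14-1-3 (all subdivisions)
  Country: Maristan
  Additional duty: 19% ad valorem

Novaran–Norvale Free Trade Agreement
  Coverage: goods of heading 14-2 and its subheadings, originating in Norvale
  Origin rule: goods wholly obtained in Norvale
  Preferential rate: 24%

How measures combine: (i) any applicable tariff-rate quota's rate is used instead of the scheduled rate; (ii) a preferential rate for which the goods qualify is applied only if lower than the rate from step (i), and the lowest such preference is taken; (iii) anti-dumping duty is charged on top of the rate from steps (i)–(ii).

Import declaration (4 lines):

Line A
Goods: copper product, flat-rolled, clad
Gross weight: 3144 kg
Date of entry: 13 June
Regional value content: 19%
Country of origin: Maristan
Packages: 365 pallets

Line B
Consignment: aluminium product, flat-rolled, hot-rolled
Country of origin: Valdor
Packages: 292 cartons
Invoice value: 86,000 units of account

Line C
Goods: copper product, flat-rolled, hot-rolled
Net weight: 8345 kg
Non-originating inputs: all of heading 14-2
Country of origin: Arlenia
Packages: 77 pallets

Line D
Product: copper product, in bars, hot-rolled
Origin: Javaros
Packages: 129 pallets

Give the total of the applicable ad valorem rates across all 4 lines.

Line A: copper → 14-1; flat-rolled → 14-1-3; clad → 14-1-3-3. Scheduled 7%. quota on 14-1-3-3 open → in-quota 1%; Maristan agreement on 14-2-2-2: 14-1-3-3 not covered; anti-dumping (Maristan, 14-1-3): +19%; total 1% + 19% = 20%. → 20%.
Line B: aluminium → 14-2; flat-rolled → 14-2-1; hot-rolled → 14-2-1-1. Scheduled 14%. No special measure applies. → 14%.
Line C: copper → 14-1; flat-rolled → 14-1-3; hot-rolled → 14-1-3-2. Scheduled 30%. Arlenia agreement on 14-1: CTH met → 5% available; preferential 5%. → 5%.
Line D: copper → 14-1; in bars → 14-1-2; hot-rolled → 14-1-2-3. Scheduled 28%. No special measure applies. → 28%.
Sum: 20% + 14% + 5% + 28% = 67%.

67%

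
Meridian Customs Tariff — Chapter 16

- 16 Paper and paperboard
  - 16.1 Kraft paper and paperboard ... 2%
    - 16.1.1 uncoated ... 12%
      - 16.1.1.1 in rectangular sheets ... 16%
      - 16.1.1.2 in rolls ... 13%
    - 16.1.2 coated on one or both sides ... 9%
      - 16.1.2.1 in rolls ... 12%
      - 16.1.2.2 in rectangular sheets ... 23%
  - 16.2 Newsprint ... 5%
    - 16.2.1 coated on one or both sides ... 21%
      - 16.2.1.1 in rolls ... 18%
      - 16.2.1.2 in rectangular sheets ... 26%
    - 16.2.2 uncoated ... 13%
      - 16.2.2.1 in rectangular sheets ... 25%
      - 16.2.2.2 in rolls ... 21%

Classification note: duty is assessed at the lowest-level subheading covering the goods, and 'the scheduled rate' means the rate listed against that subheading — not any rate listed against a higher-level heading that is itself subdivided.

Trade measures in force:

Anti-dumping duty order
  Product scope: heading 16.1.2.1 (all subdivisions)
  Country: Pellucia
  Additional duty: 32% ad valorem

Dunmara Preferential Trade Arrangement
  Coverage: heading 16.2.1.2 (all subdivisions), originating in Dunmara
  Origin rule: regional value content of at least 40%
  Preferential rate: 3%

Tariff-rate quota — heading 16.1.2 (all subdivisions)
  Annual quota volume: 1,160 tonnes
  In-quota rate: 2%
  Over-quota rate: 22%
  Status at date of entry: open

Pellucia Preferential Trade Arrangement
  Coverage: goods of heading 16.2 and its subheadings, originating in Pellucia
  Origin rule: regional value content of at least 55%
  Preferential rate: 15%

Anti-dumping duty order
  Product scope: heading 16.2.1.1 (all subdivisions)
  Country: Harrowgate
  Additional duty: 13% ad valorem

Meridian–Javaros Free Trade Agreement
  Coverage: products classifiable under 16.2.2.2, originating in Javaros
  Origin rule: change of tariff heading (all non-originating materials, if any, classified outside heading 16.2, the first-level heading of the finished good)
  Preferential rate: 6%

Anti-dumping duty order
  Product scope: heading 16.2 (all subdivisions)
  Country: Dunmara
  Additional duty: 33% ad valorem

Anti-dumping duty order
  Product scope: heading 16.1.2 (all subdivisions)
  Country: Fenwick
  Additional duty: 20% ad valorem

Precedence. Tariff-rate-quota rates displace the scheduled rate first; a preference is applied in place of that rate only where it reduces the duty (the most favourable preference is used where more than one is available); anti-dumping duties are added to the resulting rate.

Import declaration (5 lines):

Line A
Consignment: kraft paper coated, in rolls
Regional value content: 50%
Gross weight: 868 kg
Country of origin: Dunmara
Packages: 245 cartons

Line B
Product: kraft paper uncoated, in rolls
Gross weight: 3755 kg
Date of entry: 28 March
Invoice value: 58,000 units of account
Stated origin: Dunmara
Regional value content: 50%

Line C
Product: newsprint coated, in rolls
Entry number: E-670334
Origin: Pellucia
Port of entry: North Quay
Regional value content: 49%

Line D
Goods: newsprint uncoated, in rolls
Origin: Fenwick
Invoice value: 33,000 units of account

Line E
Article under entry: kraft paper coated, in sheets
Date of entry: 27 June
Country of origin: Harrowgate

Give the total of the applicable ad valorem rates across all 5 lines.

56%

Line A: kraft paper → 16.1; coated → 16.1.2; in rolls → 16.1.2.1. Scheduled 12%. quota on 16.1.2 open → in-quota 2%; Dunmara agreement on 16.2.1.2: 16.1.2.1 not covered. → 2%.
Line B: kraft paper → 16.1; uncoated → 16.1.1; in rolls → 16.1.1.2. Scheduled 13%. Dunmara agreement on 16.2.1.2: 16.1.1.2 not covered. → 13%.
Line C: newsprint → 16.2; coated → 16.2.1; in rolls → 16.2.1.1. Scheduled 18%. Pellucia agreement on 16.2: RVC < 55%. → 18%.
Line D: newsprint → 16.2; uncoated → 16.2.2; in rolls → 16.2.2.2. Scheduled 21%. No special measure applies. → 21%.
Line E: kraft paper → 16.1; coated → 16.1.2; in sheets → 16.1.2.2. Scheduled 23%. quota on 16.1.2 open → in-quota 2%. → 2%.
Sum: 2% + 13% + 18% + 21% + 2% = 56%.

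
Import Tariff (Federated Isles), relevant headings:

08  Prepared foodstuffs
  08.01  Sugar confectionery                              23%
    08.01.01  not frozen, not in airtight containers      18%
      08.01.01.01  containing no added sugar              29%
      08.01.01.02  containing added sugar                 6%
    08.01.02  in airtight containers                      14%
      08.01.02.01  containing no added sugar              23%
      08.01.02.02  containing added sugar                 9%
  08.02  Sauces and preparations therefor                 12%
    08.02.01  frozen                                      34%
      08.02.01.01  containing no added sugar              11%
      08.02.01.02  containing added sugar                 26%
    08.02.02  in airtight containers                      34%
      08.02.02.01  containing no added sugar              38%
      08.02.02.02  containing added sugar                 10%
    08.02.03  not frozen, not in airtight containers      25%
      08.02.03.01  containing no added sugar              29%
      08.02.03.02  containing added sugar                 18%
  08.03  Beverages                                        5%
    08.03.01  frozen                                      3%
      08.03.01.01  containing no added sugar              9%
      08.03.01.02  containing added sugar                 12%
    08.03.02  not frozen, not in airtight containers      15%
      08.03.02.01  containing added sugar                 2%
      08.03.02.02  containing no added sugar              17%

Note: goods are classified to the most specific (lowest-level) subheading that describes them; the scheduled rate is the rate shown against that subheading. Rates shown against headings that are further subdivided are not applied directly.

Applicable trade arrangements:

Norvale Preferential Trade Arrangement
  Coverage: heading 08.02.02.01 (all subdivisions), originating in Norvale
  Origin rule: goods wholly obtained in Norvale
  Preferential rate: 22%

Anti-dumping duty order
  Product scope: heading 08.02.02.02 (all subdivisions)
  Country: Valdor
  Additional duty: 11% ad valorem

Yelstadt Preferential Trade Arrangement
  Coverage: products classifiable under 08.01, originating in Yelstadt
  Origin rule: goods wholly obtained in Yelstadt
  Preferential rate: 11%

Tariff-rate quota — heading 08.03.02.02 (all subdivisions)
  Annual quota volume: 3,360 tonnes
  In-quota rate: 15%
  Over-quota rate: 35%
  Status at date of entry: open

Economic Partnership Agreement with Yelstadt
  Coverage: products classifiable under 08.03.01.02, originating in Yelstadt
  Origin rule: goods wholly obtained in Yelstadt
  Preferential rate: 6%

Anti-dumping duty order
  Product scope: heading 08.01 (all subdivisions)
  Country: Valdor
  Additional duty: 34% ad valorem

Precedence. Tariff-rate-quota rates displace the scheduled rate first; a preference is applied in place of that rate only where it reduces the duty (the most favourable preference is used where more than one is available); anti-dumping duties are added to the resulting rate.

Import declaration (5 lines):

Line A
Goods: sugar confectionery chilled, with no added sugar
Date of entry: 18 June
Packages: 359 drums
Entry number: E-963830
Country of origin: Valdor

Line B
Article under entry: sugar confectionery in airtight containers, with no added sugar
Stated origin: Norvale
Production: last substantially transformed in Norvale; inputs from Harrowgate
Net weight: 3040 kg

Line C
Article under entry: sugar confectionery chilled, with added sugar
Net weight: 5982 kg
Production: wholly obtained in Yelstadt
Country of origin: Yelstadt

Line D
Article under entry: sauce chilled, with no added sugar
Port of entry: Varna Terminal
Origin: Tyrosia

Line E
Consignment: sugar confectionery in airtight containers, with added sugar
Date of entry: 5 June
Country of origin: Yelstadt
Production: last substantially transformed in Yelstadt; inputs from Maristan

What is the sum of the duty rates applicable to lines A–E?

Line A: sugar confectionery → 08.01; chilled → 08.01.01; with no added sugar → 08.01.01.01. Scheduled 29%. anti-dumping (Valdor, 08.01): +34%; total 29% + 34% = 63%. → 63%.
Line B: sugar confectionery → 08.01; in airtight containers → 08.01.02; with no added sugar → 08.01.02.01. Scheduled 23%. Norvale agreement on 08.02.02.01: 08.01.02.01 not covered. → 23%.
Line C: sugar confectionery → 08.01; chilled → 08.01.01; with added sugar → 08.01.01.02. Scheduled 6%. Yelstadt agreement on 08.01: wholly obtained → 11% available; Yelstadt agreement on 08.03.01.02: 08.01.01.02 not covered; preference 11% not lower than 6% → no reduction. → 6%.
Line D: sauce → 08.02; chilled → 08.02.03; with no added sugar → 08.02.03.01. Scheduled 29%. No special measure applies. → 29%.
Line E: sugar confectionery → 08.01; in airtight containers → 08.01.02; with added sugar → 08.01.02.02. Scheduled 9%. Yelstadt agreement on 08.01: not wholly obtained; Yelstadt agreement on 08.03.01.02: 08.01.02.02 not covered. → 9%.
Sum: 63% + 23% + 6% + 29% + 9% = 130%.

130%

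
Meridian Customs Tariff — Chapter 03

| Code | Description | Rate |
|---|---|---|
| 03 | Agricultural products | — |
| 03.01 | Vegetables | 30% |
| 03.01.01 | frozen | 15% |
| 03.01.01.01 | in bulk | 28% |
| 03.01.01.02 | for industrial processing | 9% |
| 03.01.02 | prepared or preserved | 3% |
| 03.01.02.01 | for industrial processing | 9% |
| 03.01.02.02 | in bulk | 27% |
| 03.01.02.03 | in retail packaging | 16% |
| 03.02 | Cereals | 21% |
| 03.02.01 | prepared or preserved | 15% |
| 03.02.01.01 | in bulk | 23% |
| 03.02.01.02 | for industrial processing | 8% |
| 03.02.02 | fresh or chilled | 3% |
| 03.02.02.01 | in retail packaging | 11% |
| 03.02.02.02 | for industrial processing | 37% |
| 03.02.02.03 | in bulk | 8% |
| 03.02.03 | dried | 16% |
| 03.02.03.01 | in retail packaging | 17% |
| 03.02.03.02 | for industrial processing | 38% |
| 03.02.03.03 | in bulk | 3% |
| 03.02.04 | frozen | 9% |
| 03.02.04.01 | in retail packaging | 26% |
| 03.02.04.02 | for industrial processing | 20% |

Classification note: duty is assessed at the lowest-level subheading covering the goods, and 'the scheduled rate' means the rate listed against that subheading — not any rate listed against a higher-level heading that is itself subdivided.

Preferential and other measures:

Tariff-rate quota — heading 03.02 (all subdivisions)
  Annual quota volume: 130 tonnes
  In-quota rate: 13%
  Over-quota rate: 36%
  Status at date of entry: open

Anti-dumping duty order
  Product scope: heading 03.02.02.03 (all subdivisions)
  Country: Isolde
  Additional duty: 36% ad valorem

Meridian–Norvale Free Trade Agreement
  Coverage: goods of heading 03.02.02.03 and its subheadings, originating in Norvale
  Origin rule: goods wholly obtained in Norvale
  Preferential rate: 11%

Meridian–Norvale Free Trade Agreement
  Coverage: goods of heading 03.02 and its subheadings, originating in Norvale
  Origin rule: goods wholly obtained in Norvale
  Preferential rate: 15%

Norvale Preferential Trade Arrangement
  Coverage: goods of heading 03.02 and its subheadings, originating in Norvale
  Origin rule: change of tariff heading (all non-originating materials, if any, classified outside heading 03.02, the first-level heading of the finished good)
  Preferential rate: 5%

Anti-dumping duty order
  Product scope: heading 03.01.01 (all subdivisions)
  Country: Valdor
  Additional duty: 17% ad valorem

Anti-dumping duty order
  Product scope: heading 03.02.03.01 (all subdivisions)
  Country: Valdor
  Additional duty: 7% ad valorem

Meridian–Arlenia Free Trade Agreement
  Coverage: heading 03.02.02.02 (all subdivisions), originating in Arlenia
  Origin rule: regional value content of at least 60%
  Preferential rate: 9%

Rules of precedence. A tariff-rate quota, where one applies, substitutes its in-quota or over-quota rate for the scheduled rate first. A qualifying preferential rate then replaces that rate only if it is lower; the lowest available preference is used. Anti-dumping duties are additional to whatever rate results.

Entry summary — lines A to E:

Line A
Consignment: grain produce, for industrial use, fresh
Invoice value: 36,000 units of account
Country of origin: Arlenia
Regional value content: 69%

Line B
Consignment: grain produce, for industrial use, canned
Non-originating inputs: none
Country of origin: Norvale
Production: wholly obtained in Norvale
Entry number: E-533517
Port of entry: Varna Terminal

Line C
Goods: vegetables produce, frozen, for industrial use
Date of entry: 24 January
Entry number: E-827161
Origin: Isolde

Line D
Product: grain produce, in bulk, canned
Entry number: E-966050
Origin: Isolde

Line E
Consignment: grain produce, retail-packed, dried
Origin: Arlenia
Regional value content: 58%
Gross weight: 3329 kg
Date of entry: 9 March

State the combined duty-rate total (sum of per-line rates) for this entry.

Line A: grain → 03.02; fresh → 03.02.02; for industrial use → 03.02.02.02. Scheduled 37%. quota on 03.02 open → in-quota 13%; Arlenia agreement on 03.02.02.02: RVC ≥ 60% → 9% available; preferential 9%. → 9%.
Line B: grain → 03.02; canned → 03.02.01; for industrial use → 03.02.01.02. Scheduled 8%. quota on 03.02 open → in-quota 13%; Norvale agreement on 03.02.02.03: 03.02.01.02 not covered; Norvale agreement on 03.02: wholly obtained → 15% available; Norvale agreement on 03.02: CTH met → 5% available; preferential 5%. → 5%.
Line C: vegetables → 03.01; frozen → 03.01.01; for industrial use → 03.01.01.02. Scheduled 9%. No special measure applies. → 9%.
Line D: grain → 03.02; canned → 03.02.01; in bulk → 03.02.01.01. Scheduled 23%. quota on 03.02 open → in-quota 13%. → 13%.
Line E: grain → 03.02; dried → 03.02.03; retail-packed → 03.02.03.01. Scheduled 17%. quota on 03.02 open → in-quota 13%; Arlenia agreement on 03.02.02.02: 03.02.03.01 not covered. → 13%.
Sum: 9% + 5% + 9% + 13% + 13% = 49%.

49%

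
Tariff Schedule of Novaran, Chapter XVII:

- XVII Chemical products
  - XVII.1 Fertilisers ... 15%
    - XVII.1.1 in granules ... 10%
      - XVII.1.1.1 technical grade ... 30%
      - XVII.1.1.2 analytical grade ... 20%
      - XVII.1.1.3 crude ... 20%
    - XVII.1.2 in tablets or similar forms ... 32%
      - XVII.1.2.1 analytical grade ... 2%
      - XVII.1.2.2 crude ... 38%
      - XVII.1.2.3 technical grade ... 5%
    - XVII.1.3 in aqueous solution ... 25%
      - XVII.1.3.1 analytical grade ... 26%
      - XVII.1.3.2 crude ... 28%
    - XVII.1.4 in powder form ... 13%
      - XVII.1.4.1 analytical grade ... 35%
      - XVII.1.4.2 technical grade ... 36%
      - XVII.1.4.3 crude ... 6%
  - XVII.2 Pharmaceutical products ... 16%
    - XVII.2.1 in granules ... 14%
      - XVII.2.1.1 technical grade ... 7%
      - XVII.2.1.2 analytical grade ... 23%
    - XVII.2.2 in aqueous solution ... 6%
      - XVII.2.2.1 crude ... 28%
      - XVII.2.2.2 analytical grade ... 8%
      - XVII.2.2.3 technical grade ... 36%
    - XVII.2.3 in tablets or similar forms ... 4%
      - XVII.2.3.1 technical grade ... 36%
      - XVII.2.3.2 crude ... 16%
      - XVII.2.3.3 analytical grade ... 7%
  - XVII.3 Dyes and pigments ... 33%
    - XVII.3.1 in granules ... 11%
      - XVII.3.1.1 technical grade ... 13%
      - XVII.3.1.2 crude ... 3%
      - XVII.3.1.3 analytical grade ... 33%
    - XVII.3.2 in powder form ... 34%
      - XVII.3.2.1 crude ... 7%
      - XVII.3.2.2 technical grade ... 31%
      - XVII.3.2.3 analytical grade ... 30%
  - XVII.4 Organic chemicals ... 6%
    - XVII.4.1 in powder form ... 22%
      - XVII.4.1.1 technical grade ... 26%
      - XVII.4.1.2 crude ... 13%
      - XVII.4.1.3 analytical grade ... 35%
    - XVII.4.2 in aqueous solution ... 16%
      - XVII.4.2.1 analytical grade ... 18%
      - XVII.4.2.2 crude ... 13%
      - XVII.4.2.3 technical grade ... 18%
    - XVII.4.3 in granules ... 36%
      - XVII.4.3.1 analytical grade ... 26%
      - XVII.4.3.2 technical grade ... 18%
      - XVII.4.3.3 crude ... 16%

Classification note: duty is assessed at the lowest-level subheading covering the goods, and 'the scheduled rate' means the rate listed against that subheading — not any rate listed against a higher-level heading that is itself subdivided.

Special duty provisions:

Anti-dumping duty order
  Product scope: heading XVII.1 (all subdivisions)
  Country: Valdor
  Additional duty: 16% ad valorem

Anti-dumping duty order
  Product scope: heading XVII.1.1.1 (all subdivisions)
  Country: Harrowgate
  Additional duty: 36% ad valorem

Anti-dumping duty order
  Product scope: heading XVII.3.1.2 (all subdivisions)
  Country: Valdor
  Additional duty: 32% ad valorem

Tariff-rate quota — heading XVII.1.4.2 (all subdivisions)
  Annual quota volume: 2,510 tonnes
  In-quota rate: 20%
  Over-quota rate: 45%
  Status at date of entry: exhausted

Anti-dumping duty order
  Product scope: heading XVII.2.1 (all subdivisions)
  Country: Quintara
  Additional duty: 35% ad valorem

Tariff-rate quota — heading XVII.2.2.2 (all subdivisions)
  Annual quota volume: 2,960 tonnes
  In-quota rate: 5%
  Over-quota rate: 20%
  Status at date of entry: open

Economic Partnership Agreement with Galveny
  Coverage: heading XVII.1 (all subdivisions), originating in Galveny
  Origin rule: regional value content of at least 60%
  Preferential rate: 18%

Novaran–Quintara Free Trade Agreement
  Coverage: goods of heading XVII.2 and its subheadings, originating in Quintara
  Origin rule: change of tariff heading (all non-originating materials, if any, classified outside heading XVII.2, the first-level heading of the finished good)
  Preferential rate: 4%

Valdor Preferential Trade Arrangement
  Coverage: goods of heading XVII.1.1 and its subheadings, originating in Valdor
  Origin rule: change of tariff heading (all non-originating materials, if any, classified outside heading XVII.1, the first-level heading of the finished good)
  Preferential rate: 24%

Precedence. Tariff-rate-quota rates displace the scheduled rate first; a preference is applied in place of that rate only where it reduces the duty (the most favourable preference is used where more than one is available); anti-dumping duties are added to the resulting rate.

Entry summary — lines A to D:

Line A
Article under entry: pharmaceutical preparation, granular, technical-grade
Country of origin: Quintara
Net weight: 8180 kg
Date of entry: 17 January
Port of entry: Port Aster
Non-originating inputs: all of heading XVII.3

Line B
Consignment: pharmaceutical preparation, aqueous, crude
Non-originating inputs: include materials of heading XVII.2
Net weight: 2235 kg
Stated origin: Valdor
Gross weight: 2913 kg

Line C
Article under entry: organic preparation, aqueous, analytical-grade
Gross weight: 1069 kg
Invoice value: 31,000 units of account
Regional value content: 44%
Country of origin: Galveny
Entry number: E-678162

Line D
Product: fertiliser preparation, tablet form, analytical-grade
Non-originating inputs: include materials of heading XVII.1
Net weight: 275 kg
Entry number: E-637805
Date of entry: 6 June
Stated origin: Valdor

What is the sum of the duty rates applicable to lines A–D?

Line A: pharmaceutical → XVII.2; granular → XVII.2.1; technical-grade → XVII.2.1.1. Scheduled 7%. Quintara agreement on XVII.2: CTH met → 4% available; preferential 4%; anti-dumping (Quintara, XVII.2.1): +35%; total 4% + 35% = 39%. → 39%.
Line B: pharmaceutical → XVII.2; aqueous → XVII.2.2; crude → XVII.2.2.1. Scheduled 28%. Valdor agreement on XVII.1.1: XVII.2.2.1 not covered. → 28%.
Line C: organic → XVII.4; aqueous → XVII.4.2; analytical-grade → XVII.4.2.1. Scheduled 18%. Galveny agreement on XVII.1: XVII.4.2.1 not covered. → 18%.
Line D: fertiliser → XVII.1; tablet form → XVII.1.2; analytical-grade → XVII.1.2.1. Scheduled 2%. Valdor agreement on XVII.1.1: XVII.1.2.1 not covered; anti-dumping (Valdor, XVII.1): +16%; total 2% + 16% = 18%. → 18%.
Sum: 39% + 28% + 18% + 18% = 103%.

103%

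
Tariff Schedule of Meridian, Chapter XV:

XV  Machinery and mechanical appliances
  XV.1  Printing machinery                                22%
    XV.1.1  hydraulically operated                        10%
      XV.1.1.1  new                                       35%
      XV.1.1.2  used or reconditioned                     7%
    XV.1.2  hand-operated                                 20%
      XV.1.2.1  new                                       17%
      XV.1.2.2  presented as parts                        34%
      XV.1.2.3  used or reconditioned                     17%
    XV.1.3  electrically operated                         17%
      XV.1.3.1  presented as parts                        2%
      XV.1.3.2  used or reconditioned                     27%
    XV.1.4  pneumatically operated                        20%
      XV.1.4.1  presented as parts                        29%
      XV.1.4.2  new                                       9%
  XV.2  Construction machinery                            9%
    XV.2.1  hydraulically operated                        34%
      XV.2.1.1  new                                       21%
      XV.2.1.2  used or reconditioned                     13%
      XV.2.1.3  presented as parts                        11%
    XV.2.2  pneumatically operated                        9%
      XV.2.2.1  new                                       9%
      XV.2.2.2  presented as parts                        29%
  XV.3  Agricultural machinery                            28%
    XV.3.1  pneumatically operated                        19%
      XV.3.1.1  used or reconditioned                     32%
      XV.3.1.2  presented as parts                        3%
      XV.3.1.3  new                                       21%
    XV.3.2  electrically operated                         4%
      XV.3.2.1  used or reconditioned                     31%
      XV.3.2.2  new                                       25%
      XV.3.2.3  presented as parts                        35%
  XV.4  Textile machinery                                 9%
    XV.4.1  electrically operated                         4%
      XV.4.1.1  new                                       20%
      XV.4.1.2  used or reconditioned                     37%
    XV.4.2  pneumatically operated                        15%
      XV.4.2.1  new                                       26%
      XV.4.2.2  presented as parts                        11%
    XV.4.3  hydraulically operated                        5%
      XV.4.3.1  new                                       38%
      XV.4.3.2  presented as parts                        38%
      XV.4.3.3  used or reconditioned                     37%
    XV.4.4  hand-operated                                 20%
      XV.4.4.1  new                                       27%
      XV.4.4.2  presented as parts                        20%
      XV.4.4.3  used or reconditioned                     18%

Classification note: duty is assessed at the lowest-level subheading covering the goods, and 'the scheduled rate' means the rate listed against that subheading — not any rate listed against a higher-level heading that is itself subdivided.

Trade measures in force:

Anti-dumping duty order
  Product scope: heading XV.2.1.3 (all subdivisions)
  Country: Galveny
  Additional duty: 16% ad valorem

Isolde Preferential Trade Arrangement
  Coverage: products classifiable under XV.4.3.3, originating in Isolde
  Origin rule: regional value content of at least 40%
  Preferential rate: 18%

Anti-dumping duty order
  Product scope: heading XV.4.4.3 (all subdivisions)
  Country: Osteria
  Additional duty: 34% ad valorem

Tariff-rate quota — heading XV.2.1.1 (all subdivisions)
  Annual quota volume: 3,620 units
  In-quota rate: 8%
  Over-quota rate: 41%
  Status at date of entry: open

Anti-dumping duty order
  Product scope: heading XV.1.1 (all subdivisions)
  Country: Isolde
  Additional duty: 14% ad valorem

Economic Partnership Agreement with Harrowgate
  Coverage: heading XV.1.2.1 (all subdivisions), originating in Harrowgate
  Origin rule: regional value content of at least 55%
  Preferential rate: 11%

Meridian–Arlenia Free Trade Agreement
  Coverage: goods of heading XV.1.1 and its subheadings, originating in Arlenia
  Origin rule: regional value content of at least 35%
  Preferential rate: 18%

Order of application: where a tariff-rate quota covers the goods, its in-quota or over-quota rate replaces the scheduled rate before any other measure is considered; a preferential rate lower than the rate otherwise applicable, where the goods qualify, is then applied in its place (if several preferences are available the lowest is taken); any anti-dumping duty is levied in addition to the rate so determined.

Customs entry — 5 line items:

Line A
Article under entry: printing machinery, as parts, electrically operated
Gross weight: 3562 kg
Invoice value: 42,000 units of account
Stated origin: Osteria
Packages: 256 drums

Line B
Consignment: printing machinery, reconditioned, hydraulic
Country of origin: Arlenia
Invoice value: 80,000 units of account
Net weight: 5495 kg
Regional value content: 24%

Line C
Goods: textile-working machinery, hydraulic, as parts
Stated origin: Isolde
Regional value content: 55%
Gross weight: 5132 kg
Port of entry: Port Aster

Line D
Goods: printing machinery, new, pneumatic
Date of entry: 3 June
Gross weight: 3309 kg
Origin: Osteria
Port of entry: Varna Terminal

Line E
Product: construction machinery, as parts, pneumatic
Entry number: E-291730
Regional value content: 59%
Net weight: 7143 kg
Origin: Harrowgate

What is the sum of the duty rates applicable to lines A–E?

Line A: printing → XV.1; electrically operated → XV.1.3; as parts → XV.1.3.1. Scheduled 2%. No special measure applies. → 2%.
Line B: printing → XV.1; hydraulic → XV.1.1; reconditioned → XV.1.1.2. Scheduled 7%. Arlenia agreement on XV.1.1: RVC < 35%. → 7%.
Line C: textile-working → XV.4; hydraulic → XV.4.3; as parts → XV.4.3.2. Scheduled 38%. Isolde agreement on XV.4.3.3: XV.4.3.2 not covered. → 38%.
Line D: printing → XV.1; pneumatic → XV.1.4; new → XV.1.4.2. Scheduled 9%. No special measure applies. → 9%.
Line E: construction → XV.2; pneumatic → XV.2.2; as parts → XV.2.2.2. Scheduled 29%. Harrowgate agreement on XV.1.2.1: XV.2.2.2 not covered. → 29%.
Sum: 2% + 7% + 38% + 9% + 29% = 85%.

85%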